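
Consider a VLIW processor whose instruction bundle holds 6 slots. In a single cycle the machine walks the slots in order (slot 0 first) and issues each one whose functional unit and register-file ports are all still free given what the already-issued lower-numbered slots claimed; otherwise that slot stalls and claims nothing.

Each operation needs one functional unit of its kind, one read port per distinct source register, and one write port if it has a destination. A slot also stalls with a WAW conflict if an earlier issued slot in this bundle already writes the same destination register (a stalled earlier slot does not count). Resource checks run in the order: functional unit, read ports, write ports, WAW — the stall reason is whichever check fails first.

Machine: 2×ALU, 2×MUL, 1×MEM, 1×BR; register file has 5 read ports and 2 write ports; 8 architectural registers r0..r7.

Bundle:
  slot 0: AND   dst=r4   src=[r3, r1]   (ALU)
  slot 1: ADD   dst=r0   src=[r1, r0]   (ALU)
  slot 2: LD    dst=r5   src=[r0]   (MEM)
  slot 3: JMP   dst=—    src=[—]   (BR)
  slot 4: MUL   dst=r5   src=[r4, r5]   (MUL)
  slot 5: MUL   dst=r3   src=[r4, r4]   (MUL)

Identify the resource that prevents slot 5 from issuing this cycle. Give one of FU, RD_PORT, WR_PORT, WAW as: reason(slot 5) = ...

reason(slot 5) = WR_PORT

slot 0 (ALU): ISSUE — free A1,Mu2,Ld1,B1 rp3 wp1
slot 1 (ALU): ISSUE — free A0,Mu2,Ld1,B1 rp1 wp0
slot 2 (MEM): stall WR_PORT — free A0,Mu2,Ld1,B1 rp1 wp0
slot 3 (BR): ISSUE — free A0,Mu2,Ld1,B0 rp1 wp0
slot 4 (MUL): stall RD_PORT — free A0,Mu2,Ld1,B0 rp1 wp0
slot 5 (MUL): stall WR_PORT — free A0,Mu2,Ld1,B0 rp1 wp0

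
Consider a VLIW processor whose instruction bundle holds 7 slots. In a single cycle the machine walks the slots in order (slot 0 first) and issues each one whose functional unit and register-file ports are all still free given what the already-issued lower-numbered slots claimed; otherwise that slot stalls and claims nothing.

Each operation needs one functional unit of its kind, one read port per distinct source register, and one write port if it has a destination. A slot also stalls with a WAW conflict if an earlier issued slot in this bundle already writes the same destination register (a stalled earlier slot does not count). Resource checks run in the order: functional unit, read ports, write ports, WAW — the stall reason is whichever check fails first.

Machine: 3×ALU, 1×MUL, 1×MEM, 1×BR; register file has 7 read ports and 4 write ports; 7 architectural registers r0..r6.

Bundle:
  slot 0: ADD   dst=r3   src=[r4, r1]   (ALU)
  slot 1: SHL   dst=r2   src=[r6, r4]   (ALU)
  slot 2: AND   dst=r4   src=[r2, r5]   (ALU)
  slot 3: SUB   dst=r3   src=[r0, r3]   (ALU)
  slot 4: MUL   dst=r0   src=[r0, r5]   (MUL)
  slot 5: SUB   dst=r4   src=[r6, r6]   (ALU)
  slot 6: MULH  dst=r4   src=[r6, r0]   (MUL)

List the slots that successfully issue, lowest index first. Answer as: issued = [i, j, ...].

issued = [0, 1, 2]

  0. ALU→r3 ⇒ go  {2A/1Mu/1Ld/1B | 5r 3w}
  1. ALU→r2 ⇒ go  {1A/1Mu/1Ld/1B | 3r 2w}
  2. ALU→r4 ⇒ go  {0A/1Mu/1Ld/1B | 1r 1w}
  3. ALU→r3 ⇒ no(FU)  {0A/1Mu/1Ld/1B | 1r 1w}
  4. MUL→r0 ⇒ no(RD_PORT)  {0A/1Mu/1Ld/1B | 1r 1w}
  5. ALU→r4 ⇒ no(FU)  {0A/1Mu/1Ld/1B | 1r 1w}
  6. MUL→r4 ⇒ no(RD_PORT)  {0A/1Mu/1Ld/1B | 1r 1w}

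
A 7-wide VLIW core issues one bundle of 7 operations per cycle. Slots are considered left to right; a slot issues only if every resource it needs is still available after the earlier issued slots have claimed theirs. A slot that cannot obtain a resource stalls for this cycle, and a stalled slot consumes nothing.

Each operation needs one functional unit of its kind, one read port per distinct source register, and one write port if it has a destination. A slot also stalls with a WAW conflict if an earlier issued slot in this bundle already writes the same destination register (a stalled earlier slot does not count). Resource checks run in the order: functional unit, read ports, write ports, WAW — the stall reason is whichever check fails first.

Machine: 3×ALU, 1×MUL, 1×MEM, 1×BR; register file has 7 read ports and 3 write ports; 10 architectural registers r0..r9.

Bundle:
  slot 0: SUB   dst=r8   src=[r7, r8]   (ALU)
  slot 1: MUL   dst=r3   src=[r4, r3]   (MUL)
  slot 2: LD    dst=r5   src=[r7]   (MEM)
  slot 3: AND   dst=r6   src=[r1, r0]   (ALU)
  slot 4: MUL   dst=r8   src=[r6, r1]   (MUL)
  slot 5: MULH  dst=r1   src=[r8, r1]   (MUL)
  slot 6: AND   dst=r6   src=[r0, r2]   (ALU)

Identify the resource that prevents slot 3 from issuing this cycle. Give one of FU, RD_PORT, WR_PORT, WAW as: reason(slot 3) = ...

reason(slot 3) = WR_PORT

#0 ALU src=r7,r8 dispatched  <A:2 Mu:1 Ld:1 B:1 rd:5 wr:2>
#1 MUL src=r4,r3 dispatched  <A:2 Mu:0 Ld:1 B:1 rd:3 wr:1>
#2 MEM src=r7 dispatched  <A:2 Mu:0 Ld:0 B:1 rd:2 wr:0>
#3 ALU src=r1,r0 held:WR_PORT  <A:2 Mu:0 Ld:0 B:1 rd:2 wr:0>
#4 MUL src=r6,r1 held:FU  <A:2 Mu:0 Ld:0 B:1 rd:2 wr:0>
#5 MUL src=r8,r1 held:FU  <A:2 Mu:0 Ld:0 B:1 rd:2 wr:0>
#6 ALU src=r0,r2 held:WR_PORT  <A:2 Mu:0 Ld:0 B:1 rd:2 wr:0>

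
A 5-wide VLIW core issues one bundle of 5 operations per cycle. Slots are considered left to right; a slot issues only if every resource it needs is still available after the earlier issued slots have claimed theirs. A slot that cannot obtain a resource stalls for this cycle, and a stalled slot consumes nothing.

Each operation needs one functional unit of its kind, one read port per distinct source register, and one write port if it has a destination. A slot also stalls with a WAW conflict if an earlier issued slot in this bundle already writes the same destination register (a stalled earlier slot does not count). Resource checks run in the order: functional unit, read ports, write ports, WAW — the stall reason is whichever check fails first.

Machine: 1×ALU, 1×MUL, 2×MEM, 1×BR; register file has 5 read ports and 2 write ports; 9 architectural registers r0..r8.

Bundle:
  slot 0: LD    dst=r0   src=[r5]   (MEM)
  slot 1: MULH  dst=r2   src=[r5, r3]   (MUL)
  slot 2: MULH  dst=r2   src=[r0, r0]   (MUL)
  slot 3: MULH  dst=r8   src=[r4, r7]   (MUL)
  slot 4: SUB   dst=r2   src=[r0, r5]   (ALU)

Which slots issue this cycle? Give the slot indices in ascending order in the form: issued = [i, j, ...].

issued = [0, 1]

(0) want 1×MEM +1rd +1wr — yes → AL1|MU1|ME1|BR1|rd4|wr1
(1) want 1×MUL +2rd +1wr — yes → AL1|MU0|ME1|BR1|rd2|wr0
(2) want 1×MUL +1rd +1wr — FU → AL1|MU0|ME1|BR1|rd2|wr0
(3) want 1×MUL +2rd +1wr — FU → AL1|MU0|ME1|BR1|rd2|wr0
(4) want 1×ALU +2rd +1wr — WR_PORT → AL1|MU0|ME1|BR1|rd2|wr0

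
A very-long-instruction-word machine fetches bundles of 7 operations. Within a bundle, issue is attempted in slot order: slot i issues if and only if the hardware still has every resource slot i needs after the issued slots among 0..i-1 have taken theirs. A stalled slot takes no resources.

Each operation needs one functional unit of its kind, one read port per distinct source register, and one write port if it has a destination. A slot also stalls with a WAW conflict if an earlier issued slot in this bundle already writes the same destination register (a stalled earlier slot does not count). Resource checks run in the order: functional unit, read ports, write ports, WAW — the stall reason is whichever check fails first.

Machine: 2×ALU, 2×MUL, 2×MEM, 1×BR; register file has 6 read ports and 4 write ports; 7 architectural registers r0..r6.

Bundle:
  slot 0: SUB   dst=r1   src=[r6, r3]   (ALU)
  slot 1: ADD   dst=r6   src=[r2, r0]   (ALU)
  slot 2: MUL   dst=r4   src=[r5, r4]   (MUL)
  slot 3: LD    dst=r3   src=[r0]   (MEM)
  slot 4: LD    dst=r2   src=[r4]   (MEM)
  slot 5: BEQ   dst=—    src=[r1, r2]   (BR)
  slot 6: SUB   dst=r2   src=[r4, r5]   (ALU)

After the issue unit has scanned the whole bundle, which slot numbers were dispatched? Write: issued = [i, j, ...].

issued = [0, 1, 2]

(0) want 1×ALU +2rd +1wr — yes → AL1|MU2|ME2|BR1|rd4|wr3
(1) want 1×ALU +2rd +1wr — yes → AL0|MU2|ME2|BR1|rd2|wr2
(2) want 1×MUL +2rd +1wr — yes → AL0|MU1|ME2|BR1|rd0|wr1
(3) want 1×MEM +1rd +1wr — RD_PORT → AL0|MU1|ME2|BR1|rd0|wr1
(4) want 1×MEM +1rd +1wr — RD_PORT → AL0|MU1|ME2|BR1|rd0|wr1
(5) want 1×BR +2rd +0wr — RD_PORT → AL0|MU1|ME2|BR1|rd0|wr1
(6) want 1×ALU +2rd +1wr — FU → AL0|MU1|ME2|BR1|rd0|wr1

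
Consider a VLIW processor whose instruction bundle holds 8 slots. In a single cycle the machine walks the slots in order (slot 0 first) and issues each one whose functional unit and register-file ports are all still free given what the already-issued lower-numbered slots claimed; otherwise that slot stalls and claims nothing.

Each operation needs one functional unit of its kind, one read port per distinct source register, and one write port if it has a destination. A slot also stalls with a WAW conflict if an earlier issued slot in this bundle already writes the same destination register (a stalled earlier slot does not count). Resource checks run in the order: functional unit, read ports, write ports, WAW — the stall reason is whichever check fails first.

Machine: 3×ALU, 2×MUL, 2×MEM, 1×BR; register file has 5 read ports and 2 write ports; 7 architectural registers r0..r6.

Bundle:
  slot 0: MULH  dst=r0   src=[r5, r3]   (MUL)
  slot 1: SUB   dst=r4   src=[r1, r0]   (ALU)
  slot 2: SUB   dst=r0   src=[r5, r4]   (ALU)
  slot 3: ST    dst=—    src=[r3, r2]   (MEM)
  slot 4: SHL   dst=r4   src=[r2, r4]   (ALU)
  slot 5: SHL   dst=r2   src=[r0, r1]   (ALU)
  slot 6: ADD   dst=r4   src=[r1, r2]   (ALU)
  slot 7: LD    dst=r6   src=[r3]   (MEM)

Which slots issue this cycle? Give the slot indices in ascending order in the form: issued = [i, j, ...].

issued = [0, 1]

slot 0 (MUL): ISSUE — free A3,Mu1,Ld2,B1 rp3 wp1
slot 1 (ALU): ISSUE — free A2,Mu1,Ld2,B1 rp1 wp0
slot 2 (ALU): stall RD_PORT — free A2,Mu1,Ld2,B1 rp1 wp0
slot 3 (MEM): stall RD_PORT — free A2,Mu1,Ld2,B1 rp1 wp0
slot 4 (ALU): stall RD_PORT — free A2,Mu1,Ld2,B1 rp1 wp0
slot 5 (ALU): stall RD_PORT — free A2,Mu1,Ld2,B1 rp1 wp0
slot 6 (ALU): stall RD_PORT — free A2,Mu1,Ld2,B1 rp1 wp0
slot 7 (MEM): stall WR_PORT — free A2,Mu1,Ld2,B1 rp1 wp0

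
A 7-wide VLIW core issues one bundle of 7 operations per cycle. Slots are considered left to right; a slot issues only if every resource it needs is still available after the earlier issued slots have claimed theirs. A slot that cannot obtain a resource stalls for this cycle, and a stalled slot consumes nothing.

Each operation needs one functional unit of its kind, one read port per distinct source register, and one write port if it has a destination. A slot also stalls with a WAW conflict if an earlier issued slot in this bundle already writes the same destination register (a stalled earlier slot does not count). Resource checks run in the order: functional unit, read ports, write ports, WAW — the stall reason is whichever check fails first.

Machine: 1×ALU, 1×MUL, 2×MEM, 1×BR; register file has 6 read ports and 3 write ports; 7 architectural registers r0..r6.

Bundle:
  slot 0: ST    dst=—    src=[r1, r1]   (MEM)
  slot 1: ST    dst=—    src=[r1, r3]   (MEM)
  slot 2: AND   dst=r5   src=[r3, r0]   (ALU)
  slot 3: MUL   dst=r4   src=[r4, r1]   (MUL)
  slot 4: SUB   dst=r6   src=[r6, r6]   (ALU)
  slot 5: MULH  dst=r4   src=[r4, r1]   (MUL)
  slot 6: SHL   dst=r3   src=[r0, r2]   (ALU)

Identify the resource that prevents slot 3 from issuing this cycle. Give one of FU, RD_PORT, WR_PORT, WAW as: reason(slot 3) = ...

reason(slot 3) = RD_PORT

(0) want 1×MEM +1rd +0wr — yes → AL1|MU1|ME1|BR1|rd5|wr3
(1) want 1×MEM +2rd +0wr — yes → AL1|MU1|ME0|BR1|rd3|wr3
(2) want 1×ALU +2rd +1wr — yes → AL0|MU1|ME0|BR1|rd1|wr2
(3) want 1×MUL +2rd +1wr — RD_PORT → AL0|MU1|ME0|BR1|rd1|wr2
(4) want 1×ALU +1rd +1wr — FU → AL0|MU1|ME0|BR1|rd1|wr2
(5) want 1×MUL +2rd +1wr — RD_PORT → AL0|MU1|ME0|BR1|rd1|wr2
(6) want 1×ALU +2rd +1wr — FU → AL0|MU1|ME0|BR1|rd1|wr2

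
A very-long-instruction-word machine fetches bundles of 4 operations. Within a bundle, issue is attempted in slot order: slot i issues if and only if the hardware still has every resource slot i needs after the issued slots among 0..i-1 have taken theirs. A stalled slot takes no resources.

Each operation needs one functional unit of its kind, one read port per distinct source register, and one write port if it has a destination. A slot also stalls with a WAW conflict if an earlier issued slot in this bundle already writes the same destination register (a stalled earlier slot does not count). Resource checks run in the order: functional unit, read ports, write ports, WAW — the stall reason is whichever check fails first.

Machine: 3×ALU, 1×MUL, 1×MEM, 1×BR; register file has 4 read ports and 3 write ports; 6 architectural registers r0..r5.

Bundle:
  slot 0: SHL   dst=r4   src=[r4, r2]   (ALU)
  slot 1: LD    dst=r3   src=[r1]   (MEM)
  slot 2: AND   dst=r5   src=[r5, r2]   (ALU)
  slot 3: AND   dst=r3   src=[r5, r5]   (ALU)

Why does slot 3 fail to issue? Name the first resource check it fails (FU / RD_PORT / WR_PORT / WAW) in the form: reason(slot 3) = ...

reason(slot 3) = WAW

  0. ALU→r4 ⇒ go  {2A/1Mu/1Ld/1B | 2r 2w}
  1. MEM→r3 ⇒ go  {2A/1Mu/0Ld/1B | 1r 1w}
  2. ALU→r5 ⇒ no(RD_PORT)  {2A/1Mu/0Ld/1B | 1r 1w}
  3. ALU→r3 ⇒ no(WAW)  {2A/1Mu/0Ld/1B | 1r 1w}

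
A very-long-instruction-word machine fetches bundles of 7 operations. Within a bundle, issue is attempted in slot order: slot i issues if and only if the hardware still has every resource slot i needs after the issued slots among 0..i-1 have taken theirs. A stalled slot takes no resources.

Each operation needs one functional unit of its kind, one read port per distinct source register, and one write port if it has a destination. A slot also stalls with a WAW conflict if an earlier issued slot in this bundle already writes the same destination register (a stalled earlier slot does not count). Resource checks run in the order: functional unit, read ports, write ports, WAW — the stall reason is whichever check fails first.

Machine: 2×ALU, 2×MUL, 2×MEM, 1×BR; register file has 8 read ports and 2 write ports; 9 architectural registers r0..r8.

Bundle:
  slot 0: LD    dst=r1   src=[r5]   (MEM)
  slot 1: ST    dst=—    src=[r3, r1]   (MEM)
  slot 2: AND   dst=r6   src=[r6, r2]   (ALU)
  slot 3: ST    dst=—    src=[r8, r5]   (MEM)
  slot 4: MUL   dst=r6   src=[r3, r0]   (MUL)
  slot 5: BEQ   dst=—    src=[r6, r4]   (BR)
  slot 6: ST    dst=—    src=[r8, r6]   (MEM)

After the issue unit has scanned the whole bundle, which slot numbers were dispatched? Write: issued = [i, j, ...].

(0) want 1×MEM +1rd +1wr — yes → AL2|MU2|ME1|BR1|rd7|wr1
(1) want 1×MEM +2rd +0wr — yes → AL2|MU2|ME0|BR1|rd5|wr1
(2) want 1×ALU +2rd +1wr — yes → AL1|MU2|ME0|BR1|rd3|wr0
(3) want 1×MEM +2rd +0wr — FU → AL1|MU2|ME0|BR1|rd3|wr0
(4) want 1×MUL +2rd +1wr — WR_PORT → AL1|MU2|ME0|BR1|rd3|wr0
(5) want 1×BR +2rd +0wr — yes → AL1|MU2|ME0|BR0|rd1|wr0
(6) want 1×MEM +2rd +0wr — FU → AL1|MU2|ME0|BR0|rd1|wr0

issued = [0, 1, 2, 5]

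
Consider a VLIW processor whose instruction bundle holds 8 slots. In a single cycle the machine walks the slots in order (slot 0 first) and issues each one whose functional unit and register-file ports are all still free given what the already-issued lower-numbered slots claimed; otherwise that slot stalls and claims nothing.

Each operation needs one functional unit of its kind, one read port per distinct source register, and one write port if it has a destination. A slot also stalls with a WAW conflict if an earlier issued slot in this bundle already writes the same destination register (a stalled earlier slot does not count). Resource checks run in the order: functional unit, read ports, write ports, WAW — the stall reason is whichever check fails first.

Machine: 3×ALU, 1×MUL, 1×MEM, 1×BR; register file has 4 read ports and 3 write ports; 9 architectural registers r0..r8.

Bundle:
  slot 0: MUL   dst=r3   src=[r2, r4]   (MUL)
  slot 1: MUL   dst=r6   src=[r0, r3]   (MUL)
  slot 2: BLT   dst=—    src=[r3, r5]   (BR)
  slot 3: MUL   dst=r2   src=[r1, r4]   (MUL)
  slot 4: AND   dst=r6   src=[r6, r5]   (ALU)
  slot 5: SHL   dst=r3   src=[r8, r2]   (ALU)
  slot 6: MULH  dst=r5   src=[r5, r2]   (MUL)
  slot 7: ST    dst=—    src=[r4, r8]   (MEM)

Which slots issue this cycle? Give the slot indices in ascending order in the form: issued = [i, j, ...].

  0. MUL→r3 ⇒ go  {3A/0Mu/1Ld/1B | 2r 2w}
  1. MUL→r6 ⇒ no(FU)  {3A/0Mu/1Ld/1B | 2r 2w}
  2. BR ⇒ go  {3A/0Mu/1Ld/0B | 0r 2w}
  3. MUL→r2 ⇒ no(FU)  {3A/0Mu/1Ld/0B | 0r 2w}
  4. ALU→r6 ⇒ no(RD_PORT)  {3A/0Mu/1Ld/0B | 0r 2w}
  5. ALU→r3 ⇒ no(RD_PORT)  {3A/0Mu/1Ld/0B | 0r 2w}
  6. MUL→r5 ⇒ no(FU)  {3A/0Mu/1Ld/0B | 0r 2w}
  7. MEM ⇒ no(RD_PORT)  {3A/0Mu/1Ld/0B | 0r 2w}

issued = [0, 2]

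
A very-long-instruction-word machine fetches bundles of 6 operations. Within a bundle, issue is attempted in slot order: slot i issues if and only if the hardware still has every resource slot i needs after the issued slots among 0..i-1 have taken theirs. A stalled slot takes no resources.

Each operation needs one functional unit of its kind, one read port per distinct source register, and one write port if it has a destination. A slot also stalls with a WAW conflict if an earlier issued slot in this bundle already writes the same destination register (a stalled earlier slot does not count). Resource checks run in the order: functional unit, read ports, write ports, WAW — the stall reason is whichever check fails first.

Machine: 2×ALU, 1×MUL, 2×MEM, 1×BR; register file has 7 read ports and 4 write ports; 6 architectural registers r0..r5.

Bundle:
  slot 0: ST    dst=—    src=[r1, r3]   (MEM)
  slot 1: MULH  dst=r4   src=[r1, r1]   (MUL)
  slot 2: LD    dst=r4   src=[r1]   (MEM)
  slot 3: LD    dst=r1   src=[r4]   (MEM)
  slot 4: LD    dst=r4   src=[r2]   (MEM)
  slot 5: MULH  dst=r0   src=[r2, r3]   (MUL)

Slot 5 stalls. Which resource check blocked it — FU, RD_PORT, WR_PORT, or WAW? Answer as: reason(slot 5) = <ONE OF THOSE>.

reason(slot 5) = FU

[0] MEM needs rd=2 wr=0: ok; after: ALU=2 MUL=1 MEM=1 BR=1, R=5, W=4
[1] MUL needs rd=1 wr=1: ok; after: ALU=2 MUL=0 MEM=1 BR=1, R=4, W=3
[2] MEM needs rd=1 wr=1: WAW; after: ALU=2 MUL=0 MEM=1 BR=1, R=4, W=3
[3] MEM needs rd=1 wr=1: ok; after: ALU=2 MUL=0 MEM=0 BR=1, R=3, W=2
[4] MEM needs rd=1 wr=1: FU; after: ALU=2 MUL=0 MEM=0 BR=1, R=3, W=2
[5] MUL needs rd=2 wr=1: FU; after: ALU=2 MUL=0 MEM=0 BR=1, R=3, W=2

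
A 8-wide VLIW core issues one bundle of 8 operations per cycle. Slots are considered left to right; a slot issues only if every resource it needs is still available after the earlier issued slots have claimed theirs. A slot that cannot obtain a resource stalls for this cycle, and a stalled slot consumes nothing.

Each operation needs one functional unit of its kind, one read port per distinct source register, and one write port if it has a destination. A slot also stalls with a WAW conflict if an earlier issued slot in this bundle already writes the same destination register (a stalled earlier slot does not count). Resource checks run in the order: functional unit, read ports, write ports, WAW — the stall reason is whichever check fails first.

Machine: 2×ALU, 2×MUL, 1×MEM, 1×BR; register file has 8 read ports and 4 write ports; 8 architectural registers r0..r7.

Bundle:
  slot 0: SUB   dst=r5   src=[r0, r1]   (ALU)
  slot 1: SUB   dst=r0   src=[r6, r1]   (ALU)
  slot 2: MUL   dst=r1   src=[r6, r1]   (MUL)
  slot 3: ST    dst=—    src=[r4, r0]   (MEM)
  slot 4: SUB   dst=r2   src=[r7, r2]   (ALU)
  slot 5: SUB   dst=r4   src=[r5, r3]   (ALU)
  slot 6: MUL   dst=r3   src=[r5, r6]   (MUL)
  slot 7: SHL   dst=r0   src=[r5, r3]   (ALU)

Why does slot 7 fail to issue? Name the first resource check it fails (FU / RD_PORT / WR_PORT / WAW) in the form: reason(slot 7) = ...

[0] ALU needs rd=2 wr=1: ok; after: ALU=1 MUL=2 MEM=1 BR=1, R=6, W=3
[1] ALU needs rd=2 wr=1: ok; after: ALU=0 MUL=2 MEM=1 BR=1, R=4, W=2
[2] MUL needs rd=2 wr=1: ok; after: ALU=0 MUL=1 MEM=1 BR=1, R=2, W=1
[3] MEM needs rd=2 wr=0: ok; after: ALU=0 MUL=1 MEM=0 BR=1, R=0, W=1
[4] ALU needs rd=2 wr=1: FU; after: ALU=0 MUL=1 MEM=0 BR=1, R=0, W=1
[5] ALU needs rd=2 wr=1: FU; after: ALU=0 MUL=1 MEM=0 BR=1, R=0, W=1
[6] MUL needs rd=2 wr=1: RD_PORT; after: ALU=0 MUL=1 MEM=0 BR=1, R=0, W=1
[7] ALU needs rd=2 wr=1: FU; after: ALU=0 MUL=1 MEM=0 BR=1, R=0, W=1

reason(slot 7) = FU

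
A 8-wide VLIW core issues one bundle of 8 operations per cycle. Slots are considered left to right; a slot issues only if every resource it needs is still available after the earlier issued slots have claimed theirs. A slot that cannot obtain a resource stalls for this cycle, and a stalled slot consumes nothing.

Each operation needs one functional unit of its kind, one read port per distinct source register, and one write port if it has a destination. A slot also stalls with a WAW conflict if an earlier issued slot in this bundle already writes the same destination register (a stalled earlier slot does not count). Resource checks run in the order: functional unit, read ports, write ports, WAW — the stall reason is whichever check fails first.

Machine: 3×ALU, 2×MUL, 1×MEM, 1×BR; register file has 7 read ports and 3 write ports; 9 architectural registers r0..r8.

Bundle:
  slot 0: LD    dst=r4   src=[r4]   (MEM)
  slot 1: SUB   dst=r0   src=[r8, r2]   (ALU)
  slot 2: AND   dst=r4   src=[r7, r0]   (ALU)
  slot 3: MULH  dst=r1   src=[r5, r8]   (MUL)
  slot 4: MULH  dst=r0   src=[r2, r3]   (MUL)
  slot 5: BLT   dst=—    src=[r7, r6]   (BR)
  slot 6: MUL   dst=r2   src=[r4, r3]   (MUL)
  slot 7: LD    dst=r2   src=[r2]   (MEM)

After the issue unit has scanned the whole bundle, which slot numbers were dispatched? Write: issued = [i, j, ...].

issued = [0, 1, 3, 5]

  0. MEM→r4 ⇒ go  {3A/2Mu/0Ld/1B | 6r 2w}
  1. ALU→r0 ⇒ go  {2A/2Mu/0Ld/1B | 4r 1w}
  2. ALU→r4 ⇒ no(WAW)  {2A/2Mu/0Ld/1B | 4r 1w}
  3. MUL→r1 ⇒ go  {2A/1Mu/0Ld/1B | 2r 0w}
  4. MUL→r0 ⇒ no(WR_PORT)  {2A/1Mu/0Ld/1B | 2r 0w}
  5. BR ⇒ go  {2A/1Mu/0Ld/0B | 0r 0w}
  6. MUL→r2 ⇒ no(RD_PORT)  {2A/1Mu/0Ld/0B | 0r 0w}
  7. MEM→r2 ⇒ no(FU)  {2A/1Mu/0Ld/0B | 0r 0w}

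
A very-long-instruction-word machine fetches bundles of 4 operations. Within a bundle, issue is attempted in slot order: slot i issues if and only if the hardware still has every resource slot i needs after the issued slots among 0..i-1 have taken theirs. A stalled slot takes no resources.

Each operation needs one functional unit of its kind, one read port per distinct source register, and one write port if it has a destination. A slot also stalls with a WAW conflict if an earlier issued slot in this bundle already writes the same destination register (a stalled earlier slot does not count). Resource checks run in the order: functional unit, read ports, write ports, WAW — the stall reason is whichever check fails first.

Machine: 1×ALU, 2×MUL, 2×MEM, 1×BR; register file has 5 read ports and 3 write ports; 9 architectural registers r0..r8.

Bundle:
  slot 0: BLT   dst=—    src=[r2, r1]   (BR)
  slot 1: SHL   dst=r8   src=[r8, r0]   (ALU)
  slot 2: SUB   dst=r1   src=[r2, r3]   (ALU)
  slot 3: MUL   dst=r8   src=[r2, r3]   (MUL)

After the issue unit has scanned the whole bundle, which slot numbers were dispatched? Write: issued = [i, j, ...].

(0) want 1×BR +2rd +0wr — yes → AL1|MU2|ME2|BR0|rd3|wr3
(1) want 1×ALU +2rd +1wr — yes → AL0|MU2|ME2|BR0|rd1|wr2
(2) want 1×ALU +2rd +1wr — FU → AL0|MU2|ME2|BR0|rd1|wr2
(3) want 1×MUL +2rd +1wr — RD_PORT → AL0|MU2|ME2|BR0|rd1|wr2

issued = [0, 1]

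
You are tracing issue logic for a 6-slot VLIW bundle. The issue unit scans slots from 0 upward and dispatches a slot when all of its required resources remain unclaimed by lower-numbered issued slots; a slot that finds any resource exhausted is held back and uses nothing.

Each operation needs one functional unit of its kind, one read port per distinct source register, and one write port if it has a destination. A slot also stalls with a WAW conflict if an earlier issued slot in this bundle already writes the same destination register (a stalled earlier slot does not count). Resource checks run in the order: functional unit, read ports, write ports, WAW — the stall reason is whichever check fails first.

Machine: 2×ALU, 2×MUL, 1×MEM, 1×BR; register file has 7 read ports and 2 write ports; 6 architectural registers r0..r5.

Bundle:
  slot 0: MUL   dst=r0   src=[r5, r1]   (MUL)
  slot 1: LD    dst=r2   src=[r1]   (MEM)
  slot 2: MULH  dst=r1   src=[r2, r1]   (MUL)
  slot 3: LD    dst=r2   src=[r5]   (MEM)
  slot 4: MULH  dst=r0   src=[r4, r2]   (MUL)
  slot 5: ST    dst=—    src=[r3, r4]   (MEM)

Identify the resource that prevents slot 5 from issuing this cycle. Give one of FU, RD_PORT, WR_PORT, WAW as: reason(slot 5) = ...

reason(slot 5) = FU

[0] MUL needs rd=2 wr=1: ok; after: ALU=2 MUL=1 MEM=1 BR=1, R=5, W=1
[1] MEM needs rd=1 wr=1: ok; after: ALU=2 MUL=1 MEM=0 BR=1, R=4, W=0
[2] MUL needs rd=2 wr=1: WR_PORT; after: ALU=2 MUL=1 MEM=0 BR=1, R=4, W=0
[3] MEM needs rd=1 wr=1: FU; after: ALU=2 MUL=1 MEM=0 BR=1, R=4, W=0
[4] MUL needs rd=2 wr=1: WR_PORT; after: ALU=2 MUL=1 MEM=0 BR=1, R=4, W=0
[5] MEM needs rd=2 wr=0: FU; after: ALU=2 MUL=1 MEM=0 BR=1, R=4, W=0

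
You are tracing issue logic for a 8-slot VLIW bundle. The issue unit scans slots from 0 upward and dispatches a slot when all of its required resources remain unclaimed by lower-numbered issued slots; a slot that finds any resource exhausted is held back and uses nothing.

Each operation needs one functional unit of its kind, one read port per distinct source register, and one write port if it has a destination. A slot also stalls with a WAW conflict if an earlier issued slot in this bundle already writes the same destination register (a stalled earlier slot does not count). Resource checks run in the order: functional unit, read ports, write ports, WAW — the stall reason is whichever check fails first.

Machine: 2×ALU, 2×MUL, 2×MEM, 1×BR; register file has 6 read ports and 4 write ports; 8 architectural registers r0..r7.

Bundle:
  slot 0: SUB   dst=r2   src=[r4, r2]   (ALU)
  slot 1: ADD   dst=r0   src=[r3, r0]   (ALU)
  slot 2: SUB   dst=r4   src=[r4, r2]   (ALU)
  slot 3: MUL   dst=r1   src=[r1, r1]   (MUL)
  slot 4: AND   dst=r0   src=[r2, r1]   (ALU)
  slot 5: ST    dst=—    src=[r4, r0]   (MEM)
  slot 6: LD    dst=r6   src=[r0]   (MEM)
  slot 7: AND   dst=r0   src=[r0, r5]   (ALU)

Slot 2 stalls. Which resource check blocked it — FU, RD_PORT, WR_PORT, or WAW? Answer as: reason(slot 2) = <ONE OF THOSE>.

(0) want 1×ALU +2rd +1wr — yes → AL1|MU2|ME2|BR1|rd4|wr3
(1) want 1×ALU +2rd +1wr — yes → AL0|MU2|ME2|BR1|rd2|wr2
(2) want 1×ALU +2rd +1wr — FU → AL0|MU2|ME2|BR1|rd2|wr2
(3) want 1×MUL +1rd +1wr — yes → AL0|MU1|ME2|BR1|rd1|wr1
(4) want 1×ALU +2rd +1wr — FU → AL0|MU1|ME2|BR1|rd1|wr1
(5) want 1×MEM +2rd +0wr — RD_PORT → AL0|MU1|ME2|BR1|rd1|wr1
(6) want 1×MEM +1rd +1wr — yes → AL0|MU1|ME1|BR1|rd0|wr0
(7) want 1×ALU +2rd +1wr — FU → AL0|MU1|ME1|BR1|rd0|wr0

reason(slot 2) = FU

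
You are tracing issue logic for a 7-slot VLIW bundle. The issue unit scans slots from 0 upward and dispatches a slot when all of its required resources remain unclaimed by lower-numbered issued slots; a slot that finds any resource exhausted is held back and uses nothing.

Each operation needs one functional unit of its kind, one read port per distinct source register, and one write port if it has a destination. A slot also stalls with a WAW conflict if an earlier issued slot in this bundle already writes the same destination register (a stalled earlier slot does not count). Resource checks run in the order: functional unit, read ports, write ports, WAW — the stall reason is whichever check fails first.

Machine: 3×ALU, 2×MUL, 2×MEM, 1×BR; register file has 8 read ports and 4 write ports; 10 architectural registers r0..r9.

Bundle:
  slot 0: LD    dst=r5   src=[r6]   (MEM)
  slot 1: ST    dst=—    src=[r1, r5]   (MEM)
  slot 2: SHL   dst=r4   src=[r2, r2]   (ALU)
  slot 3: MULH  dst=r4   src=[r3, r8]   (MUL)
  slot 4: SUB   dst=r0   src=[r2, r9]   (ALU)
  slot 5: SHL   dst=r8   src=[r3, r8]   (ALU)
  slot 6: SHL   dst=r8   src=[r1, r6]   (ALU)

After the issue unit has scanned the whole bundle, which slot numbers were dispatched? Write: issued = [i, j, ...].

issued = [0, 1, 2, 4, 5]

#0 MEM src=r6 dispatched  <A:3 Mu:2 Ld:1 B:1 rd:7 wr:3>
#1 MEM src=r1,r5 dispatched  <A:3 Mu:2 Ld:0 B:1 rd:5 wr:3>
#2 ALU src=r2,r2 dispatched  <A:2 Mu:2 Ld:0 B:1 rd:4 wr:2>
#3 MUL src=r3,r8 held:WAW  <A:2 Mu:2 Ld:0 B:1 rd:4 wr:2>
#4 ALU src=r2,r9 dispatched  <A:1 Mu:2 Ld:0 B:1 rd:2 wr:1>
#5 ALU src=r3,r8 dispatched  <A:0 Mu:2 Ld:0 B:1 rd:0 wr:0>
#6 ALU src=r1,r6 held:FU  <A:0 Mu:2 Ld:0 B:1 rd:0 wr:0>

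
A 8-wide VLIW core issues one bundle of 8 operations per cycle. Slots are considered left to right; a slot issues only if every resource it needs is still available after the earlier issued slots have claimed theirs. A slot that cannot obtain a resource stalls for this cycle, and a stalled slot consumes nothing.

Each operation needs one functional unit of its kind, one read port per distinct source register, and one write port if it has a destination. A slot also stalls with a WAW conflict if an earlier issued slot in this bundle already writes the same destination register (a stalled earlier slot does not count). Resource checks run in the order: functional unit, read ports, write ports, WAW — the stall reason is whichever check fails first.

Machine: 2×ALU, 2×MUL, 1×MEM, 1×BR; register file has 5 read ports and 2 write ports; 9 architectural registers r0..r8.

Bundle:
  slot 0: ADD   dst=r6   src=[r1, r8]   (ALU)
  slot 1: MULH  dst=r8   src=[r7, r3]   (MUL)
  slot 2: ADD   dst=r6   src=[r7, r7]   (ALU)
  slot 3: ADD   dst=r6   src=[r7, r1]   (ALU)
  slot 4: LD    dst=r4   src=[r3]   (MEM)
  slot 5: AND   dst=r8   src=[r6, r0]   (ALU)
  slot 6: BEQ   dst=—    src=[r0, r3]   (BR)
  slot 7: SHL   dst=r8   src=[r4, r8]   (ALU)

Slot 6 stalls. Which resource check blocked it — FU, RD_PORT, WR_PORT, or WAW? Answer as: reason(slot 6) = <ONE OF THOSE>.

#0 ALU src=r1,r8 dispatched  <A:1 Mu:2 Ld:1 B:1 rd:3 wr:1>
#1 MUL src=r7,r3 dispatched  <A:1 Mu:1 Ld:1 B:1 rd:1 wr:0>
#2 ALU src=r7,r7 held:WR_PORT  <A:1 Mu:1 Ld:1 B:1 rd:1 wr:0>
#3 ALU src=r7,r1 held:RD_PORT  <A:1 Mu:1 Ld:1 B:1 rd:1 wr:0>
#4 MEM src=r3 held:WR_PORT  <A:1 Mu:1 Ld:1 B:1 rd:1 wr:0>
#5 ALU src=r6,r0 held:RD_PORT  <A:1 Mu:1 Ld:1 B:1 rd:1 wr:0>
#6 BR src=r0,r3 held:RD_PORT  <A:1 Mu:1 Ld:1 B:1 rd:1 wr:0>
#7 ALU src=r4,r8 held:RD_PORT  <A:1 Mu:1 Ld:1 B:1 rd:1 wr:0>

reason(slot 6) = RD_PORT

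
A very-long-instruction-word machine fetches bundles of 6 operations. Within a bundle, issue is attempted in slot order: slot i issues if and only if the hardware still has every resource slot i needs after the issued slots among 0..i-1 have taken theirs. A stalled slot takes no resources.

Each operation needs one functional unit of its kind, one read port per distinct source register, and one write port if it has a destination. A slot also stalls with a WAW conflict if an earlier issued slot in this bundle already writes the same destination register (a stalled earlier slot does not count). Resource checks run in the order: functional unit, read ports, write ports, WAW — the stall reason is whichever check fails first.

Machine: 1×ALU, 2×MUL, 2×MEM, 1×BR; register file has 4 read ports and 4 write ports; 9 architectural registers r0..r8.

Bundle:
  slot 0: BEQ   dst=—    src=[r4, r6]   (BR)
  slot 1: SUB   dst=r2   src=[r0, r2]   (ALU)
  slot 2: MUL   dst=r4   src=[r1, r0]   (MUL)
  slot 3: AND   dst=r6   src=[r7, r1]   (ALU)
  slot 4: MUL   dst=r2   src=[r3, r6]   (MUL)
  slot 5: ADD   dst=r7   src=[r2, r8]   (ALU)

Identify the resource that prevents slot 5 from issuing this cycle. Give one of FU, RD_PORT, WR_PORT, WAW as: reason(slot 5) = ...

slot 0 (BR): ISSUE — free A1,Mu2,Ld2,B0 rp2 wp4
slot 1 (ALU): ISSUE — free A0,Mu2,Ld2,B0 rp0 wp3
slot 2 (MUL): stall RD_PORT — free A0,Mu2,Ld2,B0 rp0 wp3
slot 3 (ALU): stall FU — free A0,Mu2,Ld2,B0 rp0 wp3
slot 4 (MUL): stall RD_PORT — free A0,Mu2,Ld2,B0 rp0 wp3
slot 5 (ALU): stall FU — free A0,Mu2,Ld2,B0 rp0 wp3

reason(slot 5) = FU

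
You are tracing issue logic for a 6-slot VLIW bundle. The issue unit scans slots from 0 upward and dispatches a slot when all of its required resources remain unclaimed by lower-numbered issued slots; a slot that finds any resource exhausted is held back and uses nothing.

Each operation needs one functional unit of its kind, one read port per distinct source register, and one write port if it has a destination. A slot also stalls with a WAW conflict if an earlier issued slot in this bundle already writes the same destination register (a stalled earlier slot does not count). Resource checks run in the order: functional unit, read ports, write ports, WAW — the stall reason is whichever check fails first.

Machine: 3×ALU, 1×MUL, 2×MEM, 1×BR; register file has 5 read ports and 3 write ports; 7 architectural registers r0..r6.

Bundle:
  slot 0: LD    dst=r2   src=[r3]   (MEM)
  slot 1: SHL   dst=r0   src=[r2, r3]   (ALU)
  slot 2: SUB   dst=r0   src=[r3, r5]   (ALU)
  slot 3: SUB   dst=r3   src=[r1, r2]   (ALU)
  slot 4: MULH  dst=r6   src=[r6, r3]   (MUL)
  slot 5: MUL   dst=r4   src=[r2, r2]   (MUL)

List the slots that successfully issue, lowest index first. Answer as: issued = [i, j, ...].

issued = [0, 1, 3]

#0 MEM src=r3 dispatched  <A:3 Mu:1 Ld:1 B:1 rd:4 wr:2>
#1 ALU src=r2,r3 dispatched  <A:2 Mu:1 Ld:1 B:1 rd:2 wr:1>
#2 ALU src=r3,r5 held:WAW  <A:2 Mu:1 Ld:1 B:1 rd:2 wr:1>
#3 ALU src=r1,r2 dispatched  <A:1 Mu:1 Ld:1 B:1 rd:0 wr:0>
#4 MUL src=r6,r3 held:RD_PORT  <A:1 Mu:1 Ld:1 B:1 rd:0 wr:0>
#5 MUL src=r2,r2 held:RD_PORT  <A:1 Mu:1 Ld:1 B:1 rd:0 wr:0>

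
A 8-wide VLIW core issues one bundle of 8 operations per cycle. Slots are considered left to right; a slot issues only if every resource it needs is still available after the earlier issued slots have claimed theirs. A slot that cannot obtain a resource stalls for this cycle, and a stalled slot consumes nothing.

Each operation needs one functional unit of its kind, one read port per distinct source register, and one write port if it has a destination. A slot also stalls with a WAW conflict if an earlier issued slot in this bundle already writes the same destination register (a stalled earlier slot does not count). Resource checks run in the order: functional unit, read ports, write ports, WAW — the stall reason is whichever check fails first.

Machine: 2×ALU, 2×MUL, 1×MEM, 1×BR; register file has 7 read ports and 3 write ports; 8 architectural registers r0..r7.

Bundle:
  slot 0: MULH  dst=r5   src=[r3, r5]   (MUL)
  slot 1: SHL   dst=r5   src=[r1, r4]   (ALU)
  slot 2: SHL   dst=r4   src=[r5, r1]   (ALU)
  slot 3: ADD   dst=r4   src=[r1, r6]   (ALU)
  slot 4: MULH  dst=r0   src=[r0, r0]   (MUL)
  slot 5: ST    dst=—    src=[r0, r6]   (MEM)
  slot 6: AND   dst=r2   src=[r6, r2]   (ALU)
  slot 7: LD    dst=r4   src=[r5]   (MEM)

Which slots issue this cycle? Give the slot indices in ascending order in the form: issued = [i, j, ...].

#0 MUL src=r3,r5 dispatched  <A:2 Mu:1 Ld:1 B:1 rd:5 wr:2>
#1 ALU src=r1,r4 held:WAW  <A:2 Mu:1 Ld:1 B:1 rd:5 wr:2>
#2 ALU src=r5,r1 dispatched  <A:1 Mu:1 Ld:1 B:1 rd:3 wr:1>
#3 ALU src=r1,r6 held:WAW  <A:1 Mu:1 Ld:1 B:1 rd:3 wr:1>
#4 MUL src=r0,r0 dispatched  <A:1 Mu:0 Ld:1 B:1 rd:2 wr:0>
#5 MEM src=r0,r6 dispatched  <A:1 Mu:0 Ld:0 B:1 rd:0 wr:0>
#6 ALU src=r6,r2 held:RD_PORT  <A:1 Mu:0 Ld:0 B:1 rd:0 wr:0>
#7 MEM src=r5 held:FU  <A:1 Mu:0 Ld:0 B:1 rd:0 wr:0>

issued = [0, 2, 4, 5]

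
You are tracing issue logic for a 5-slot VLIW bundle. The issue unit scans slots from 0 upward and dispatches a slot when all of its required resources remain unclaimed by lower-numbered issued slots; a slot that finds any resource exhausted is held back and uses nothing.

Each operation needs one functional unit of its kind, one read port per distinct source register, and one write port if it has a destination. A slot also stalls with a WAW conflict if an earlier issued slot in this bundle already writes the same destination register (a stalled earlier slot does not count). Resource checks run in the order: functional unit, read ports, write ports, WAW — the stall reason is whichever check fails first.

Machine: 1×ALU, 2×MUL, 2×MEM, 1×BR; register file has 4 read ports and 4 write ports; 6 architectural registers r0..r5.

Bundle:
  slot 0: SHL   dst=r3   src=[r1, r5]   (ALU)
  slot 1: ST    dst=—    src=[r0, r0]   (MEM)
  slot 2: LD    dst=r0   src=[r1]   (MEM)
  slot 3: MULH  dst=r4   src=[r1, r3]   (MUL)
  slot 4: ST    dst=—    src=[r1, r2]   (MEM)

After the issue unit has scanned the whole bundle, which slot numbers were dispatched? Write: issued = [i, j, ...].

[0] ALU needs rd=2 wr=1: ok; after: ALU=0 MUL=2 MEM=2 BR=1, R=2, W=3
[1] MEM needs rd=1 wr=0: ok; after: ALU=0 MUL=2 MEM=1 BR=1, R=1, W=3
[2] MEM needs rd=1 wr=1: ok; after: ALU=0 MUL=2 MEM=0 BR=1, R=0, W=2
[3] MUL needs rd=2 wr=1: RD_PORT; after: ALU=0 MUL=2 MEM=0 BR=1, R=0, W=2
[4] MEM needs rd=2 wr=0: FU; after: ALU=0 MUL=2 MEM=0 BR=1, R=0, W=2

issued = [0, 1, 2]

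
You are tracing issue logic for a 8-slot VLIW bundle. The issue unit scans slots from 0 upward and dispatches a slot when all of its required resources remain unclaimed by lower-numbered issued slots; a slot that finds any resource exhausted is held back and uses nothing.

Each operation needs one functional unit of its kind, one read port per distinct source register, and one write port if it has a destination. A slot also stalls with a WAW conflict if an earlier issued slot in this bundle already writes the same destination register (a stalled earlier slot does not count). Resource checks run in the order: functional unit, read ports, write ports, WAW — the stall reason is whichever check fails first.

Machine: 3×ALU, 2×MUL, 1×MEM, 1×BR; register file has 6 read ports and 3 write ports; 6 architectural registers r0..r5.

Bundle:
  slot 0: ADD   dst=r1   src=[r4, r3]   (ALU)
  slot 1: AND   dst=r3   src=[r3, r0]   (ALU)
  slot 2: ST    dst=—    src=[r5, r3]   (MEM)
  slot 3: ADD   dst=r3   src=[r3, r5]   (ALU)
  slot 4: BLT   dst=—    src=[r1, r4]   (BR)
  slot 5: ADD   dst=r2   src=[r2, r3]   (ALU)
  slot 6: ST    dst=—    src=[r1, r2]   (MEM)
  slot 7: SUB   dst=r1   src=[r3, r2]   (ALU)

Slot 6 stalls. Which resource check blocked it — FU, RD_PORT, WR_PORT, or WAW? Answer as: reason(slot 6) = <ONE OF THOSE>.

reason(slot 6) = FU

  0. ALU→r1 ⇒ go  {2A/2Mu/1Ld/1B | 4r 2w}
  1. ALU→r3 ⇒ go  {1A/2Mu/1Ld/1B | 2r 1w}
  2. MEM ⇒ go  {1A/2Mu/0Ld/1B | 0r 1w}
  3. ALU→r3 ⇒ no(RD_PORT)  {1A/2Mu/0Ld/1B | 0r 1w}
  4. BR ⇒ no(RD_PORT)  {1A/2Mu/0Ld/1B | 0r 1w}
  5. ALU→r2 ⇒ no(RD_PORT)  {1A/2Mu/0Ld/1B | 0r 1w}
  6. MEM ⇒ no(FU)  {1A/2Mu/0Ld/1B | 0r 1w}
  7. ALU→r1 ⇒ no(RD_PORT)  {1A/2Mu/0Ld/1B | 0r 1w}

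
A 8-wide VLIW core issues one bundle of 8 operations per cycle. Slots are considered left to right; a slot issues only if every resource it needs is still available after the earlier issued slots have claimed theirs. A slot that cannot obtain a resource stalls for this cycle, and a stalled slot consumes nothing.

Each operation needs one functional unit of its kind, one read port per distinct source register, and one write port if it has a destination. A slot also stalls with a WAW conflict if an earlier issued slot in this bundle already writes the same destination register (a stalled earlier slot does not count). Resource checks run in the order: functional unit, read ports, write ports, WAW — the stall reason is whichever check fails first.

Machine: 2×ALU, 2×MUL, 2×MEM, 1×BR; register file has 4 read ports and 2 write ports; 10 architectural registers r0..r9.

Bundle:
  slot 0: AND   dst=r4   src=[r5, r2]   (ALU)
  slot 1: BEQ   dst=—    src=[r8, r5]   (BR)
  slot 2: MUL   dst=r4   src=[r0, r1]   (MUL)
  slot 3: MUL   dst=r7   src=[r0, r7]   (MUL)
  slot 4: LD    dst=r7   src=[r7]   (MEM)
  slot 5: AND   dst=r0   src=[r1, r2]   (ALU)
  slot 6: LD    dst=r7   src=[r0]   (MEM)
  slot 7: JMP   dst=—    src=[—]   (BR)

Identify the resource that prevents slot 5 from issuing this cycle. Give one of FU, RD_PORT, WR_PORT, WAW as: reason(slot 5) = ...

  0. ALU→r4 ⇒ go  {1A/2Mu/2Ld/1B | 2r 1w}
  1. BR ⇒ go  {1A/2Mu/2Ld/0B | 0r 1w}
  2. MUL→r4 ⇒ no(RD_PORT)  {1A/2Mu/2Ld/0B | 0r 1w}
  3. MUL→r7 ⇒ no(RD_PORT)  {1A/2Mu/2Ld/0B | 0r 1w}
  4. MEM→r7 ⇒ no(RD_PORT)  {1A/2Mu/2Ld/0B | 0r 1w}
  5. ALU→r0 ⇒ no(RD_PORT)  {1A/2Mu/2Ld/0B | 0r 1w}
  6. MEM→r7 ⇒ no(RD_PORT)  {1A/2Mu/2Ld/0B | 0r 1w}
  7. BR ⇒ no(FU)  {1A/2Mu/2Ld/0B | 0r 1w}

reason(slot 5) = RD_PORT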